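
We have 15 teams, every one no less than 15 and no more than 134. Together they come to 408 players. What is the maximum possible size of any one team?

To make one team as large as possible, make the other 14 as small as possible.
The other 14 contribute at least 14 × 15 = 210, leaving at most 408 − 210 = 198.
But each team is capped at 134, so the maximum is 134.
Achievable: one at 134 and the other 14 totalling 274, which fits since 14 × 15 ≤ 274 ≤ 14 × 134.

134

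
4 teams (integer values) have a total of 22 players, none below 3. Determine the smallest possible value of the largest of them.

6

Some value must be at least ⌈22/4⌉ = 6, since 4 × 5 = 20 < 22.
Taking 2 copies of 5 and 2 copies of 6 gives exactly 22, so 6 is attained.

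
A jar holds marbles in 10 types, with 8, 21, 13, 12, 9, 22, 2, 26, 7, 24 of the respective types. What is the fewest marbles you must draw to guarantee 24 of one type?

141

In the worst case you take as many as possible of each type without reaching 24: 8 + 21 + 13 + 12 + 9 + 22 + 2 + 23 + 7 + 23 = 140.
The next one must give 24 of some type, so 140 + 1 = 141.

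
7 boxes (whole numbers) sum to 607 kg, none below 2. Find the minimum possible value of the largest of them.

Some value must be at least ⌈607/7⌉ = 87, since 7 × 86 = 602 < 607.
Achievable: 5 of them at 87 and 2 at 86 total 607.

87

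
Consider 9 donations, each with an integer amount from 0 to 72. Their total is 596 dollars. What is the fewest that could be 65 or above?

3

If only k of them are at least 65, the other 9 − k are at most 64, so the total is at most k·72 + (9 − k)·64.
This must reach 596, so k·72 + (9 − k)·64 ≥ 596, giving k ≥ 3.
Exactly 3 works: 3 values at 72 and 6 at 64 total 600; lower one of the high values by 4 (still ≥ 65) to hit 596.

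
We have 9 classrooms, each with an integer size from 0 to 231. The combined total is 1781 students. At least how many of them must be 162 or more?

5

If only k of them are at least 162, the other 9 − k are at most 161, so the total is at most k·231 + (9 − k)·161.
This must reach 1781, so k·231 + (9 − k)·161 ≥ 1781, giving k ≥ 5.
Exactly 5 works: 5 values at 231 and 4 at 161 total 1799; lower one of the high values by 18 (still ≥ 162) to hit 1781.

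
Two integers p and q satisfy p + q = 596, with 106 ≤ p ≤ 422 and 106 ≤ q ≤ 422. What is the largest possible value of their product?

88804

For a fixed sum, the product pq is largest when p and q are as close as possible.
Taking p = 298 and q = 298 (both in [106, 422]) gives pq = 88804.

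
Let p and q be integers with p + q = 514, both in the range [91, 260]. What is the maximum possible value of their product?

66049

pq = p(514 − p) is maximized when p is as near 514/2 as the bounds allow.
Taking p = 257 and q = 257 (both in [91, 260]) gives pq = 66049.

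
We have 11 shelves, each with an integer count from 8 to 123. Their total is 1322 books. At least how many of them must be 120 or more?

Suppose at most 11 − j of them reach 120; then j values are ≤ 119 and the rest ≤ 123.
The total is then ≤ 119·j + 123·(11 − j) = 1353 − 4j. For this to be ≥ 1322 we need j ≤ 7, so at least 11 − 7 = 4 must reach 120.
Exactly 4 works: 4 values at 123 and 7 at 119 total 1325; lower one of the high values by 3 (still ≥ 120) to hit 1322.

4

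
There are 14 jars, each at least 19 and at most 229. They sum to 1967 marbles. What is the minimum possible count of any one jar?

19

Minimizing one value means maximizing the remaining 13.
The other 13 can take up 13 × 229 = 2977 ≥ 1967 − 19, so one jar can sit at its floor of 19.
Achievable: one at 19 and the other 13 totalling 1948, which fits since 13 × 19 ≤ 1948 ≤ 13 × 229.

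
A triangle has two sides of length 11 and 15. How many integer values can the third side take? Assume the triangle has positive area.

The triangle inequality gives |11 − 15| < c < 11 + 15, i.e. 4 < c < 26.
So c can be any integer from 5 to 25: 21 values.

21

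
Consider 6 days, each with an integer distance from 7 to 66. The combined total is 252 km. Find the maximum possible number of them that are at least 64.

3

If k of the values are ≥ 64, the total is ≥ 64k + 7(6 − k).
Setting 64k + 7(6 − k) ≤ 252 gives 57k ≤ 210, so k ≤ 3.
k = 3 is achieved by 3 values at 64 and 3 at 7, total 213; add 39 to one value (staying below 64) to reach 252.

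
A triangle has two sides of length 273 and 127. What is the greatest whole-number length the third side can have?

399

The third side must be less than 273 + 127 = 400.
The largest integer below 400 is 399.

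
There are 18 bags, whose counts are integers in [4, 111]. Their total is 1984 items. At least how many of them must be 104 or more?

Suppose at most 18 − j of them reach 104; then j values are ≤ 103 and the rest ≤ 111.
The total is then ≤ 103·j + 111·(18 − j) = 1998 − 8j. For this to be ≥ 1984 we need j ≤ 1, so at least 18 − 1 = 17 must reach 104.
Exactly 17 works: 17 values at 111 and 1 at 103 total 1990; lower one of the high values by 6 (still ≥ 104) to hit 1984.

17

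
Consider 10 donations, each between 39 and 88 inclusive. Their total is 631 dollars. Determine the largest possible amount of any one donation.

Maximizing one value means minimizing the remaining 9.
The other 9 contribute at least 9 × 39 = 351, leaving at most 631 − 351 = 280.
But each donation is capped at 88, so the maximum is 88.
Achievable: one at 88 and the other 9 totalling 543, which fits since 9 × 39 ≤ 543 ≤ 9 × 88.

88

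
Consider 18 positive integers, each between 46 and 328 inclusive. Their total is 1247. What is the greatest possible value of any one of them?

To make one integer as large as possible, make the other 17 as small as possible.
The other 17 contribute at least 17 × 46 = 782, leaving at most 1247 − 782 = 465.
But each integer is capped at 328, so the maximum is 328.
Achievable: one at 328 and the other 17 totalling 919, which fits since 17 × 46 ≤ 919 ≤ 17 × 328.

328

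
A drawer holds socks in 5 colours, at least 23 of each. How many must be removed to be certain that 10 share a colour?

You could draw 9 of every colour without reaching 10 of any — 45 in all.
One more forces 10 of some colour, so 45 + 1 = 46.

46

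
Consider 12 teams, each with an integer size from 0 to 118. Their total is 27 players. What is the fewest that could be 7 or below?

Let j be the number exceeding 7. Then the total is ≥ 8·j + 0·(12 − j) = 0 + 8j.
So 8j ≤ 27 and j ≤ 3; hence at least 12 − 3 = 9 are ≤ 7.
Exactly 9 works: 9 values at 0 and 3 at 8 total 24; raise one of the low values by 3 (still ≤ 7) to hit 27.

9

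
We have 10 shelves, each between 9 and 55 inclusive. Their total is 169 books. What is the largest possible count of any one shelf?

55

To make one shelf as large as possible, make the other 9 as small as possible.
The other 9 contribute at least 9 × 9 = 81, leaving at most 169 − 81 = 88.
But each shelf is capped at 55, so the maximum is 55.
Achievable: one at 55 and the other 9 totalling 114, which fits since 9 × 9 ≤ 114 ≤ 9 × 55.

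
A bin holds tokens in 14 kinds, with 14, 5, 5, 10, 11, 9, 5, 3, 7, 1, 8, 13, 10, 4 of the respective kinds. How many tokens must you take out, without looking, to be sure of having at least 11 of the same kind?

98

In the worst case you take as many as possible of each kind without reaching 11: 10 + 5 + 5 + 10 + 10 + 9 + 5 + 3 + 7 + 1 + 8 + 10 + 10 + 4 = 97.
The next one must give 11 of some kind, so 97 + 1 = 98.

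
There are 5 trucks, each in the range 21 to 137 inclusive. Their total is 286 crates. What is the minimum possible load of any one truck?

21

Minimizing one value means maximizing the remaining 4.
The other 4 can take up 4 × 137 = 548 ≥ 286 − 21, so one truck can sit at its floor of 21.
Achievable: one at 21 and the other 4 totalling 265, which fits since 4 × 21 ≤ 265 ≤ 4 × 137.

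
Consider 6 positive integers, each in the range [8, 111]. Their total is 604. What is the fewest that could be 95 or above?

Suppose at most 6 − j of them reach 95; then j values are ≤ 94 and the rest ≤ 111.
The total is then ≤ 94·j + 111·(6 − j) = 666 − 17j. For this to be ≥ 604 we need j ≤ 3, so at least 6 − 3 = 3 must reach 95.
Exactly 3 works: 3 values at 111 and 3 at 94 total 615; lower one of the high values by 11 (still ≥ 95) to hit 604.

3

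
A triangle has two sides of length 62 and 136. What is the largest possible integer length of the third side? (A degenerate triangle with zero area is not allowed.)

The third side must be less than 62 + 136 = 198.
The largest integer below 198 is 197.

197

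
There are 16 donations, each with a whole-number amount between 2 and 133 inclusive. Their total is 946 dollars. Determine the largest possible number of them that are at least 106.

Suppose k of them are at least 106. Those contribute at least 106 each and the other 16 − k at least 2 each.
So the total is at least 106k + 2(16 − k) = 32 + 104k. This must be ≤ 946, giving k ≤ 8.
k = 8 is achieved by 8 values at 106 and 8 at 2, total 864; add 82 to one value (staying below 106) to reach 946.

8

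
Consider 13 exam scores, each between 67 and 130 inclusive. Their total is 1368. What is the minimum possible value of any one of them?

67

Minimizing one value means maximizing the remaining 12.
The other 12 can take up 12 × 130 = 1560 ≥ 1368 − 67, so one score can sit at its floor of 67.
Achievable: one at 67 and the other 12 totalling 1301, which fits since 12 × 67 ≤ 1301 ≤ 12 × 130.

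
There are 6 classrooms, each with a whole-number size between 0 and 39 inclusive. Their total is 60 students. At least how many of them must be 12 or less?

2

Let j be the number exceeding 12. Then the total is ≥ 13·j + 0·(6 − j) = 0 + 13j.
So 13j ≤ 60 and j ≤ 4; hence at least 6 − 4 = 2 are ≤ 12.
Exactly 2 works: 2 values at 0 and 4 at 13 total 52; raise one of the low values by 8 (still ≤ 12) to hit 60.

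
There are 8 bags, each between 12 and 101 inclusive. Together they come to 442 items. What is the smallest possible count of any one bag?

Minimizing one value means maximizing the remaining 7.
The other 7 can take up 7 × 101 = 707 ≥ 442 − 12, so one bag can sit at its floor of 12.
Achievable: one at 12 and the other 7 totalling 430, which fits since 7 × 12 ≤ 430 ≤ 7 × 101.

12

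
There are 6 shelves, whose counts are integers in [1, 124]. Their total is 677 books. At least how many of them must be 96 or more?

If only k of them are at least 96, the other 6 − k are at most 95, so the total is at most k·124 + (6 − k)·95.
This must reach 677, so k·124 + (6 − k)·95 ≥ 677, giving k ≥ 4.
Exactly 4 works: 4 values at 124 and 2 at 95 total 686; lower one of the high values by 9 (still ≥ 96) to hit 677.

4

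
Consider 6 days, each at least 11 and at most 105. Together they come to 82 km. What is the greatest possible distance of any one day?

27

To make one day as large as possible, make the other 5 as small as possible.
The other 5 contribute at least 5 × 11 = 55, leaving at most 82 − 55 = 27.
Since 27 ≤ 105, this is achievable: one at 27 and 5 at 11.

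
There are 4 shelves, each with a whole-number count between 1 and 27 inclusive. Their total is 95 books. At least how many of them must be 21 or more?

3

If only k of them are at least 21, the other 4 − k are at most 20, so the total is at most k·27 + (4 − k)·20.
This must reach 95, so k·27 + (4 − k)·20 ≥ 95, giving k ≥ 3.
Exactly 3 works: 3 values at 27 and 1 at 20 total 101; lower one of the high values by 6 (still ≥ 21) to hit 95.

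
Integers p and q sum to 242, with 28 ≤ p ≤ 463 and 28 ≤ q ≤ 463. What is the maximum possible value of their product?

14641

With p + q fixed, pq peaks when the two are closest together.
Taking p = 121 and q = 121 (both in [28, 463]) gives pq = 14641.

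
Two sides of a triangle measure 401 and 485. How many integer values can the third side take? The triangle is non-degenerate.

801

The triangle inequality gives |401 − 485| < c < 401 + 485, i.e. 84 < c < 886.
So c can be any integer from 85 to 885: 801 values.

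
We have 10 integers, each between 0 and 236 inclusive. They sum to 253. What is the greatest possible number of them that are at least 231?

1

Suppose k of them are at least 231. Those contribute at least 231 each and the other 10 − k at least 0 each.
So the total is at least 231k + 0(10 − k) = 0 + 231k. This must be ≤ 253, giving k ≤ 1.
k = 1 is achieved by 1 value at 231 and 9 at 0, total 231; add 22 to one value (staying below 231) to reach 253.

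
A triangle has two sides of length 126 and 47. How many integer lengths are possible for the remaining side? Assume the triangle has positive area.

93

The triangle inequality gives |126 − 47| < c < 126 + 47, i.e. 79 < c < 173.
So c can be any integer from 80 to 172: 93 values.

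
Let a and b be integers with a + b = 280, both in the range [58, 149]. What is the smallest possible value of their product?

For a fixed sum, ab is smallest when a and b are as far apart as possible.
The extreme feasible split is a = 131, b = 149, giving ab = 19519.

19519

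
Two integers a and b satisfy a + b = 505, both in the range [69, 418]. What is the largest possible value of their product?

63756

With a + b fixed, ab peaks when the two are closest together.
Taking a = 252 and b = 253 (both in [69, 418]) gives ab = 63756.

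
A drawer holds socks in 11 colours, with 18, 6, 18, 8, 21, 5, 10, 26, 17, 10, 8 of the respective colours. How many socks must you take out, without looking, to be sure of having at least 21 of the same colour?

In the worst case you take as many as possible of each colour without reaching 21: 18 + 6 + 18 + 8 + 20 + 5 + 10 + 20 + 17 + 10 + 8 = 140.
The next one must give 21 of some colour, so 140 + 1 = 141.

141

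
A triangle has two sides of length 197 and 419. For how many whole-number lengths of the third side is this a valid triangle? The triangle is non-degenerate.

393

The triangle inequality gives |197 − 419| < c < 197 + 419, i.e. 222 < c < 616.
So c can be any integer from 223 to 615: 393 values.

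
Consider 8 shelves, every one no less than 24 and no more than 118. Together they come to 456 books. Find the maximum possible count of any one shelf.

To make one shelf as large as possible, make the other 7 as small as possible.
The other 7 contribute at least 7 × 24 = 168, leaving at most 456 − 168 = 288.
But each shelf is capped at 118, so the maximum is 118.
Achievable: one at 118 and the other 7 totalling 338, which fits since 7 × 24 ≤ 338 ≤ 7 × 118.

118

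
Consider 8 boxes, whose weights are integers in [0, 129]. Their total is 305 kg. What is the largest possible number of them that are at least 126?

Suppose k of them are at least 126. Those contribute at least 126 each and the other 8 − k at least 0 each.
So the total is at least 126k + 0(8 − k) = 0 + 126k. This must be ≤ 305, giving k ≤ 2.
k = 2 is achieved by 2 values at 126 and 6 at 0, total 252; add 53 to one value (staying below 126) to reach 305.

2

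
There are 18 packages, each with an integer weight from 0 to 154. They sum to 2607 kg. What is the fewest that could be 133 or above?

11

If only k of them are at least 133, the other 18 − k are at most 132, so the total is at most k·154 + (18 − k)·132.
This must reach 2607, so k·154 + (18 − k)·132 ≥ 2607, giving k ≥ 11.
Exactly 11 works: 11 values at 154 and 7 at 132 total 2618; lower one of the high values by 11 (still ≥ 133) to hit 2607.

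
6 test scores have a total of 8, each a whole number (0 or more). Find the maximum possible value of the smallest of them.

The average is 8/6 < 2, so some value is ≤ 1.
Achievable: 4 of them at 1 and 2 at 2 total 8.

1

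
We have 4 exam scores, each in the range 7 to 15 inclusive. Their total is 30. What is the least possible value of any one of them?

7

Minimizing one value means maximizing the remaining 3.
The other 3 can take up 3 × 15 = 45 ≥ 30 − 7, so one score can sit at its floor of 7.
Achievable: one at 7 and the other 3 totalling 23, which fits since 3 × 7 ≤ 23 ≤ 3 × 15.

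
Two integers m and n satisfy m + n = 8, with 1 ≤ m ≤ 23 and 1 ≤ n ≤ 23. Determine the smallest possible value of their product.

7

Since m + n is fixed, pushing one of them to its bound minimizes the product.
At the endpoint m = 1, n = 8 − 1 = 7, so mn = 1 × 7 = 7.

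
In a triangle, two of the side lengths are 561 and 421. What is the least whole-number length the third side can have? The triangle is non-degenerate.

The third side must exceed |561 − 421| = 140.
The smallest integer above 140 is 141.

141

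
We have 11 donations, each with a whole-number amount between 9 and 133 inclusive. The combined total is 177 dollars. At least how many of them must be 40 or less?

9

Let j be the number exceeding 40. Then the total is ≥ 41·j + 9·(11 − j) = 99 + 32j.
So 32j ≤ 78 and j ≤ 2; hence at least 11 − 2 = 9 are ≤ 40.
Exactly 9 works: 9 values at 9 and 2 at 41 total 163; raise one of the low values by 14 (still ≤ 40) to hit 177.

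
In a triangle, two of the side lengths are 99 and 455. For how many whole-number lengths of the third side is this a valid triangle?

The triangle inequality gives |99 − 455| < c < 99 + 455, i.e. 356 < c < 554.
So c can be any integer from 357 to 553: 197 values.

197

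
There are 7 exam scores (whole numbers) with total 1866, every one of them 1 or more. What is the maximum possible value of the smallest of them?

The 7 values sum to 1866, so their minimum is at most ⌊1866/7⌋ = 266.
Achievable: 3 of them at 266 and 4 at 267 total 1866.

266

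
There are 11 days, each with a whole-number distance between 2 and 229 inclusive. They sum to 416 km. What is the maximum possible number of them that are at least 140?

2

If k of the values are ≥ 140, the total is ≥ 140k + 2(11 − k).
Setting 140k + 2(11 − k) ≤ 416 gives 138k ≤ 394, so k ≤ 2.
k = 2 is achieved by 2 values at 140 and 9 at 2, total 298; add 118 to one value (staying below 140) to reach 416.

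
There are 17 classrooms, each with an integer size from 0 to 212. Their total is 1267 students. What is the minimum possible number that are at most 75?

Let j be the number exceeding 75. Then the total is ≥ 76·j + 0·(17 − j) = 0 + 76j.
So 76j ≤ 1267 and j ≤ 16; hence at least 17 − 16 = 1 are ≤ 75.
Exactly 1 works: 1 value at 0 and 16 at 76 total 1216; raise one of the low values by 51 (still ≤ 75) to hit 1267.

1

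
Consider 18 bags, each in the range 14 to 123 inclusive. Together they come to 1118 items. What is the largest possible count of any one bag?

To make one bag as large as possible, make the other 17 as small as possible.
The other 17 contribute at least 17 × 14 = 238, leaving at most 1118 − 238 = 880.
But each bag is capped at 123, so the maximum is 123.
Achievable: one at 123 and the other 17 totalling 995, which fits since 17 × 14 ≤ 995 ≤ 17 × 123.

123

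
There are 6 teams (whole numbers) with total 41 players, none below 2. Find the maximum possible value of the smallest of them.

6

If every one of the 6 were at least 7, the total would be at least 6 × 7 = 42 > 41.
Equality holds with 1 value of 6 and 5 values of 7.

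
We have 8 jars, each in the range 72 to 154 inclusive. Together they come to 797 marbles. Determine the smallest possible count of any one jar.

72

To make one jar as small as possible, make the other 7 as large as possible.
The other 7 can take up 7 × 154 = 1078 ≥ 797 − 72, so one jar can sit at its floor of 72.
Achievable: one at 72 and the other 7 totalling 725, which fits since 7 × 72 ≤ 725 ≤ 7 × 154.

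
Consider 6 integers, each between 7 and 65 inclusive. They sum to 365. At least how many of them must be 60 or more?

2

Suppose at most 6 − j of them reach 60; then j values are ≤ 59 and the rest ≤ 65.
The total is then ≤ 59·j + 65·(6 − j) = 390 − 6j. For this to be ≥ 365 we need j ≤ 4, so at least 6 − 4 = 2 must reach 60.
Exactly 2 works: 2 values at 65 and 4 at 59 total 366; lower one of the high values by 1 (still ≥ 60) to hit 365.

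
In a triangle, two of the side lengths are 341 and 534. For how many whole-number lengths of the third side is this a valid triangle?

681

The triangle inequality gives |341 − 534| < c < 341 + 534, i.e. 193 < c < 875.
So c can be any integer from 194 to 874: 681 values.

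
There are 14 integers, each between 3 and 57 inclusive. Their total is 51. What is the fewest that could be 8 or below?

13

If only k of them are at most 8, the other 14 − k are at least 9, so the total is at least (14 − k)·9 + k·3.
This is ≤ 51, so (14 − k)·9 + 3k ≤ 51, which gives k ≥ 13.
Exactly 13 works: 13 values at 3 and 1 at 9 total 48; raise one of the low values by 3 (still ≤ 8) to hit 51.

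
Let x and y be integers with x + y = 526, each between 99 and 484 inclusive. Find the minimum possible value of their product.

42273

For a fixed sum, xy is smallest when x and y are as far apart as possible.
At the endpoint x = 99, y = 526 − 99 = 427, so xy = 99 × 427 = 42273.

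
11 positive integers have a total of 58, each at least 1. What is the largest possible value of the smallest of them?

5

The 11 values sum to 58, so their minimum is at most ⌊58/11⌋ = 5.
Taking 8 copies of 5 and 3 copies of 6 gives exactly 58, so 5 is attained.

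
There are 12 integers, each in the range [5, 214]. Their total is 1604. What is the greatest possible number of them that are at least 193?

If k of the values are ≥ 193, the total is ≥ 193k + 5(12 − k).
Setting 193k + 5(12 − k) ≤ 1604 gives 188k ≤ 1544, so k ≤ 8.
k = 8 is achieved by 8 values at 193 and 4 at 5, total 1564; add 40 to one value (staying below 193) to reach 1604.

8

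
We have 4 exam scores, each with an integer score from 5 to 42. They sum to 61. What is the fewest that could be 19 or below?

2

Each value above 19 is at least 20, contributing at least 20 − 5 = 15 above the floor 5.
The sum exceeds the floor total 20 by 41, so at most ⌊41/15⌋ = 2 exceed 19, and at least 2 are ≤ 19.
Exactly 2 works: 2 values at 5 and 2 at 20 total 50; raise one of the low values by 11 (still ≤ 19) to hit 61.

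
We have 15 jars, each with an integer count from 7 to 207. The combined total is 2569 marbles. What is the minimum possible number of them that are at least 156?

5

Each value short of 156 is at most 155, costing at least 207 − 155 = 52 against the maximum total of 3105.
We can afford to lose at most 3105 − 2569 = 536, so at most ⌊536/52⌋ = 10 fall short, and at least 5 are ≥ 156.
Exactly 5 works: 5 values at 207 and 10 at 155 total 2585; lower one of the high values by 16 (still ≥ 156) to hit 2569.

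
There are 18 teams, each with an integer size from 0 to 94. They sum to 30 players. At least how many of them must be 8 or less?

If only k of them are at most 8, the other 18 − k are at least 9, so the total is at least (18 − k)·9 + k·0.
This is ≤ 30, so (18 − k)·9 + 0k ≤ 30, which gives k ≥ 15.
Exactly 15 works: 15 values at 0 and 3 at 9 total 27; raise one of the low values by 3 (still ≤ 8) to hit 30.

15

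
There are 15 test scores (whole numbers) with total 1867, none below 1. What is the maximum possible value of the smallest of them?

124

The average is 1867/15 < 125, so some value is ≤ 124.
Achievable: 8 of them at 124 and 7 at 125 total 1867.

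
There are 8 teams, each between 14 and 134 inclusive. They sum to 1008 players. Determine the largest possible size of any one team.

To make one team as large as possible, make the other 7 as small as possible.
The other 7 contribute at least 7 × 14 = 98, leaving at most 1008 − 98 = 910.
But each team is capped at 134, so the maximum is 134.
Achievable: one at 134 and the other 7 totalling 874, which fits since 7 × 14 ≤ 874 ≤ 7 × 134.

134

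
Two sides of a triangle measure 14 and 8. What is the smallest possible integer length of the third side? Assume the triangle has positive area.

7

The third side must exceed |14 − 8| = 6.
The smallest integer above 6 is 7.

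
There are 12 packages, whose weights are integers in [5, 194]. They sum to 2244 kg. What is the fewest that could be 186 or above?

If only k of them are at least 186, the other 12 − k are at most 185, so the total is at most k·194 + (12 − k)·185.
This must reach 2244, so k·194 + (12 − k)·185 ≥ 2244, giving k ≥ 3.
Exactly 3 works: 3 values at 194 and 9 at 185 total 2247; lower one of the high values by 3 (still ≥ 186) to hit 2244.

3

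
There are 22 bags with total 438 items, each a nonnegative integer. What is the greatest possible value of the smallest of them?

19

If every one of the 22 were at least 20, the total would be at least 22 × 20 = 440 > 438.
Taking 2 copies of 19 and 20 copies of 20 gives exactly 438, so 19 is attained.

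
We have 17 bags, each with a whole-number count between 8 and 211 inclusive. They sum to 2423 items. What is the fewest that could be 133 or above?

3

Each value short of 133 is at most 132, costing at least 211 − 132 = 79 against the maximum total of 3587.
We can afford to lose at most 3587 − 2423 = 1164, so at most ⌊1164/79⌋ = 14 fall short, and at least 3 are ≥ 133.
Exactly 3 works: 3 values at 211 and 14 at 132 total 2481; lower one of the high values by 58 (still ≥ 133) to hit 2423.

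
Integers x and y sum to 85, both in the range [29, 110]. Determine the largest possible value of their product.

For a fixed sum, the product xy is largest when x and y are as close as possible.
Taking x = 42 and y = 43 (both in [29, 110]) gives xy = 1806.

1806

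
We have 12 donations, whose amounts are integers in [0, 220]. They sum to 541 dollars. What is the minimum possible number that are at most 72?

Let j be the number exceeding 72. Then the total is ≥ 73·j + 0·(12 − j) = 0 + 73j.
So 73j ≤ 541 and j ≤ 7; hence at least 12 − 7 = 5 are ≤ 72.
Exactly 5 works: 5 values at 0 and 7 at 73 total 511; raise one of the low values by 30 (still ≤ 72) to hit 541.

5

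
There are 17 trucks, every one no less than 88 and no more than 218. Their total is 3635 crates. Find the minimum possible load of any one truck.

To make one truck as small as possible, make the other 16 as large as possible.
The other 16 contribute at most 16 × 218 = 3488, leaving at least 3635 − 3488 = 147.
Since 147 ≥ 88, this is achievable: one at 147 and 16 at 218.

147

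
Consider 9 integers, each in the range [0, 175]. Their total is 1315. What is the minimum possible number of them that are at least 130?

Suppose at most 9 − j of them reach 130; then j values are ≤ 129 and the rest ≤ 175.
The total is then ≤ 129·j + 175·(9 − j) = 1575 − 46j. For this to be ≥ 1315 we need j ≤ 5, so at least 9 − 5 = 4 must reach 130.
Exactly 4 works: 4 values at 175 and 5 at 129 total 1345; lower one of the high values by 30 (still ≥ 130) to hit 1315.

4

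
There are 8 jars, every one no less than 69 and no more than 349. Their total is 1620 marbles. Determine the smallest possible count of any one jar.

69

To make one jar as small as possible, make the other 7 as large as possible.
The other 7 can take up 7 × 349 = 2443 ≥ 1620 − 69, so one jar can sit at its floor of 69.
Achievable: one at 69 and the other 7 totalling 1551, which fits since 7 × 69 ≤ 1551 ≤ 7 × 349.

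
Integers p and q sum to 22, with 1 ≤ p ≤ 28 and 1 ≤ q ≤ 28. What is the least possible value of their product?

21

pq = p(22 − p) is concave in p, so over [1, 21] it is minimized at an endpoint.
At the endpoint p = 1, q = 22 − 1 = 21, so pq = 1 × 21 = 21.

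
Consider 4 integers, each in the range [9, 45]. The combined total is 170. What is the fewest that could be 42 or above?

If only k of them are at least 42, the other 4 − k are at most 41, so the total is at most k·45 + (4 − k)·41.
This must reach 170, so k·45 + (4 − k)·41 ≥ 170, giving k ≥ 2.
Exactly 2 works: 2 values at 45 and 2 at 41 total 172; lower one of the high values by 2 (still ≥ 42) to hit 170.

2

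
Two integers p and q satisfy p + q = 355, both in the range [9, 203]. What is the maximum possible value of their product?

pq = p(355 − p) is maximized when p is as near 355/2 as the bounds allow.
Taking p = 177 and q = 178 (both in [9, 203]) gives pq = 31506.

31506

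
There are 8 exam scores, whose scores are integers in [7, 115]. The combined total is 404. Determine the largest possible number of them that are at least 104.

3

Suppose k of them are at least 104. Those contribute at least 104 each and the other 8 − k at least 7 each.
So the total is at least 104k + 7(8 − k) = 56 + 97k. This must be ≤ 404, giving k ≤ 3.
k = 3 is achieved by 3 values at 104 and 5 at 7, total 347; add 57 to one value (staying below 104) to reach 404.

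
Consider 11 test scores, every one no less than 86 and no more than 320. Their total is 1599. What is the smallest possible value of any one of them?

Minimizing one value means maximizing the remaining 10.
The other 10 can take up 10 × 320 = 3200 ≥ 1599 − 86, so one score can sit at its floor of 86.
Achievable: one at 86 and the other 10 totalling 1513, which fits since 10 × 86 ≤ 1513 ≤ 10 × 320.

86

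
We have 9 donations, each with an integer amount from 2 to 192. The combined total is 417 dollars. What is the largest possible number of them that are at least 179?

2

Suppose k of them are at least 179. Those contribute at least 179 each and the other 9 − k at least 2 each.
So the total is at least 179k + 2(9 − k) = 18 + 177k. This must be ≤ 417, giving k ≤ 2.
k = 2 is achieved by 2 values at 179 and 7 at 2, total 372; add 45 to one value (staying below 179) to reach 417.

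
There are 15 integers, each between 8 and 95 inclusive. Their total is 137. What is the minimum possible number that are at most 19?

14

Each value above 19 is at least 20, contributing at least 20 − 8 = 12 above the floor 8.
The sum exceeds the floor total 120 by 17, so at most ⌊17/12⌋ = 1 exceed 19, and at least 14 are ≤ 19.
Exactly 14 works: 14 values at 8 and 1 at 20 total 132; raise one of the low values by 5 (still ≤ 19) to hit 137.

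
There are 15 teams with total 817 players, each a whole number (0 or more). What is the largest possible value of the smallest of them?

The average is 817/15 < 55, so some value is ≤ 54.
Equality holds with 8 values of 54 and 7 values of 55.

54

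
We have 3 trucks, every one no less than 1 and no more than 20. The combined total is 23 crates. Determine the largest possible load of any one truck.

Maximizing one value means minimizing the remaining 2.
The other 2 contribute at least 2 × 1 = 2, leaving at most 23 − 2 = 21.
But each truck is capped at 20, so the maximum is 20.
Achievable: one at 20 and the other 2 totalling 3, which fits since 2 × 1 ≤ 3 ≤ 2 × 20.

20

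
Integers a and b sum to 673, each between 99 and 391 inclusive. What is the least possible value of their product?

For a fixed sum, ab is smallest when a and b are as far apart as possible.
At the endpoint a = 282, b = 673 − 282 = 391, so ab = 282 × 391 = 110262.

110262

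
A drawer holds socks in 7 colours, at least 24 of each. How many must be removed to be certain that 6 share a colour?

In the worst case you draw 5 of each of the 7 colours: 7 × 5 = 35.
One more forces 6 of some colour, so 35 + 1 = 36.

36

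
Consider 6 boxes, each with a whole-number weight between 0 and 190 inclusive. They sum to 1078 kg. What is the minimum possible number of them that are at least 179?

1

Each value short of 179 is at most 178, costing at least 190 − 178 = 12 against the maximum total of 1140.
We can afford to lose at most 1140 − 1078 = 62, so at most ⌊62/12⌋ = 5 fall short, and at least 1 are ≥ 179.
Exactly 1 works: 1 value at 190 and 5 at 178 total 1080; lower one of the high values by 2 (still ≥ 179) to hit 1078.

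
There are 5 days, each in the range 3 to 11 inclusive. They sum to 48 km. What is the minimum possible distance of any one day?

4

To make one day as small as possible, make the other 4 as large as possible.
The other 4 contribute at most 4 × 11 = 44, leaving at least 48 − 44 = 4.
Since 4 ≥ 3, this is achievable: one at 4 and 4 at 11.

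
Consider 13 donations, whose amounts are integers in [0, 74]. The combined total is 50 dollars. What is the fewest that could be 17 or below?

11

Let j be the number exceeding 17. Then the total is ≥ 18·j + 0·(13 − j) = 0 + 18j.
So 18j ≤ 50 and j ≤ 2; hence at least 13 − 2 = 11 are ≤ 17.
Exactly 11 works: 11 values at 0 and 2 at 18 total 36; raise one of the low values by 14 (still ≤ 17) to hit 50.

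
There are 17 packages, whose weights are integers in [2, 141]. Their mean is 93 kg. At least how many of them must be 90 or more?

2

The total is 17 × 93 = 1581.
Suppose at most 17 − j of them reach 90; then j values are ≤ 89 and the rest ≤ 141.
The total is then ≤ 89·j + 141·(17 − j) = 2397 − 52j. For this to be ≥ 1581 we need j ≤ 15, so at least 17 − 15 = 2 must reach 90.
Exactly 2 works: 2 values at 141 and 15 at 89 total 1617; lower one of the high values by 36 (still ≥ 90) to hit 1581.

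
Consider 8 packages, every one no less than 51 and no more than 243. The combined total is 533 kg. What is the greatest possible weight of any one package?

176

To make one package as large as possible, make the other 7 as small as possible.
The other 7 contribute at least 7 × 51 = 357, leaving at most 533 − 357 = 176.
Since 176 ≤ 243, this is achievable: one at 176 and 7 at 51.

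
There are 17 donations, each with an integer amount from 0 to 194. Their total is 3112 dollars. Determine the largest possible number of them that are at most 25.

1

Suppose k of them are at most 25. Those contribute at most 25 each and the rest at most 194 each.
So the total is at most 25k + 194(17 − k) = 3298 − 169k. This must still be ≥ 3112, so k ≤ 1.
k = 1 is achieved by 1 value at 25 and 16 at 194, total 3129; lower one of the 194's by 17 (still > 25) to reach 3112.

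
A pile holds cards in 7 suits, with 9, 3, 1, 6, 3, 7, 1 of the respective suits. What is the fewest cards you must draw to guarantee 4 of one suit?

18

In the worst case you take as many as possible of each suit without reaching 4: 3 + 3 + 1 + 3 + 3 + 3 + 1 = 17.
The next one must give 4 of some suit, so 17 + 1 = 18.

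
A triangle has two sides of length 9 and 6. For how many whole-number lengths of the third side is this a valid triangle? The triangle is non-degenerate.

11

The triangle inequality gives |9 − 6| < c < 9 + 6, i.e. 3 < c < 15.
So c can be any integer from 4 to 14: 11 values.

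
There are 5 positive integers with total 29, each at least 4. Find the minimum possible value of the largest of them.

6

The 5 values sum to 29, so their maximum is at least ⌈29/5⌉ = 6.
Achievable: 4 of them at 6 and 1 at 5 total 29.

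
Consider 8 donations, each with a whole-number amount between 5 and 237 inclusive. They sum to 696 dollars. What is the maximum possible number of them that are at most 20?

5

Each value at 20 or below falls at least 237 − 20 = 217 short of the ceiling 237.
The ceiling total is 8 × 237 = 1896, and we need 696, so at most ⌊(1896 − 696)/217⌋ = 5 can be that low.
k = 5 is achieved by 5 values at 20 and 3 at 237, total 811; lower one of the 237's by 115 (still > 20) to reach 696.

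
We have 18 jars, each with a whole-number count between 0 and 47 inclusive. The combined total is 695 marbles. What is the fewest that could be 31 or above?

10

Each value short of 31 is at most 30, costing at least 47 − 30 = 17 against the maximum total of 846.
We can afford to lose at most 846 − 695 = 151, so at most ⌊151/17⌋ = 8 fall short, and at least 10 are ≥ 31.
Exactly 10 works: 10 values at 47 and 8 at 30 total 710; lower one of the high values by 15 (still ≥ 31) to hit 695.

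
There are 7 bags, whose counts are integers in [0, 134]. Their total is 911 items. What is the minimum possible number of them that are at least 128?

4

If only k of them are at least 128, the other 7 − k are at most 127, so the total is at most k·134 + (7 − k)·127.
This must reach 911, so k·134 + (7 − k)·127 ≥ 911, giving k ≥ 4.
Exactly 4 works: 4 values at 134 and 3 at 127 total 917; lower one of the high values by 6 (still ≥ 128) to hit 911.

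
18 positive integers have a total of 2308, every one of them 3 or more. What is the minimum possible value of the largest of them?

Some value must be at least ⌈2308/18⌉ = 129, since 18 × 128 = 2304 < 2308.
Equality holds with 4 values of 129 and 14 values of 128.

129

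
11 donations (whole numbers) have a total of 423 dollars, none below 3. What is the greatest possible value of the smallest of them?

38

If every one of the 11 were at least 39, the total would be at least 11 × 39 = 429 > 423.
Equality holds with 6 values of 38 and 5 values of 39.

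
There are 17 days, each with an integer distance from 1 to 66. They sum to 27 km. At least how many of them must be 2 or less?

Each value above 2 is at least 3, contributing at least 3 − 1 = 2 above the floor 1.
The sum exceeds the floor total 17 by 10, so at most ⌊10/2⌋ = 5 exceed 2, and at least 12 are ≤ 2.
Exactly 12 works: 12 values at 1 and 5 at 3 total 27.

12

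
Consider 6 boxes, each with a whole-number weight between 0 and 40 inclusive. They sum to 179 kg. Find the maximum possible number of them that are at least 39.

4

With k values at 39 or above and the rest at least 0, the sum is at least 0 + 39k.
Since the sum is 179, we need 39k ≤ 179, i.e. k ≤ 4.
k = 4 is achieved by 4 values at 39 and 2 at 0, total 156; add 23 to one value (staying below 39) to reach 179.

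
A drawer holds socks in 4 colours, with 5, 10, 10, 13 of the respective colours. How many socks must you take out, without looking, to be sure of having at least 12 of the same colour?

37

In the worst case you take as many as possible of each colour without reaching 12: 5 + 10 + 10 + 11 = 36.
The next one must give 12 of some colour, so 36 + 1 = 37.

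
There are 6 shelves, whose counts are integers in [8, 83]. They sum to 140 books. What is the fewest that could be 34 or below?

If only k of them are at most 34, the other 6 − k are at least 35, so the total is at least (6 − k)·35 + k·8.
This is ≤ 140, so (6 − k)·35 + 8k ≤ 140, which gives k ≥ 3.
Exactly 3 works: 3 values at 8 and 3 at 35 total 129; raise one of the low values by 11 (still ≤ 34) to hit 140.

3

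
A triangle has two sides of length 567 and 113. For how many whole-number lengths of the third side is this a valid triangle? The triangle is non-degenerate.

225

The triangle inequality gives |567 − 113| < c < 567 + 113, i.e. 454 < c < 680.
So c can be any integer from 455 to 679: 225 values.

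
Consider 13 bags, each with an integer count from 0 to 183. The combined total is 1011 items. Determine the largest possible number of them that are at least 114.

8

Suppose k of them are at least 114. Those contribute at least 114 each and the other 13 − k at least 0 each.
So the total is at least 114k + 0(13 − k) = 0 + 114k. This must be ≤ 1011, giving k ≤ 8.
k = 8 is achieved by 8 values at 114 and 5 at 0, total 912; add 99 to one value (staying below 114) to reach 1011.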